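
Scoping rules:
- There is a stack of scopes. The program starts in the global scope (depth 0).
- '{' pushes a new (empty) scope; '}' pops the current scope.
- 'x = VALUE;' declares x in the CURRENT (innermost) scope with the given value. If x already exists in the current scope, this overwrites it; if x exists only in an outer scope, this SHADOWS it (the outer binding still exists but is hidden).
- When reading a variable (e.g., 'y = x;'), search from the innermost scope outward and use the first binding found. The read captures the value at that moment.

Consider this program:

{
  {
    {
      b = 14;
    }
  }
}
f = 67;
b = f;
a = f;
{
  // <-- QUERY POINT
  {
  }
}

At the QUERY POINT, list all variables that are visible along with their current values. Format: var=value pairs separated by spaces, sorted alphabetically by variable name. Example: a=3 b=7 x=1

Answer: a=67 b=67 f=67

Derivation:
Step 1: enter scope (depth=1)
Step 2: enter scope (depth=2)
Step 3: enter scope (depth=3)
Step 4: declare b=14 at depth 3
Step 5: exit scope (depth=2)
Step 6: exit scope (depth=1)
Step 7: exit scope (depth=0)
Step 8: declare f=67 at depth 0
Step 9: declare b=(read f)=67 at depth 0
Step 10: declare a=(read f)=67 at depth 0
Step 11: enter scope (depth=1)
Visible at query point: a=67 b=67 f=67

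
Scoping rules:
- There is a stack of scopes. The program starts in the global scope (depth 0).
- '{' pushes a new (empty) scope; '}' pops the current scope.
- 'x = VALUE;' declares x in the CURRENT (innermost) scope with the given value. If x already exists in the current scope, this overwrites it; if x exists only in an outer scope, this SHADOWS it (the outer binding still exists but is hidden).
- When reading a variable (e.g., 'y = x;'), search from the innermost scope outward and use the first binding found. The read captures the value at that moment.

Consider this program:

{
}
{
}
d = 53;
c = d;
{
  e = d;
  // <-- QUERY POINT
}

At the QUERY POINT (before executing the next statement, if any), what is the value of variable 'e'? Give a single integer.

Answer: 53

Derivation:
Step 1: enter scope (depth=1)
Step 2: exit scope (depth=0)
Step 3: enter scope (depth=1)
Step 4: exit scope (depth=0)
Step 5: declare d=53 at depth 0
Step 6: declare c=(read d)=53 at depth 0
Step 7: enter scope (depth=1)
Step 8: declare e=(read d)=53 at depth 1
Visible at query point: c=53 d=53 e=53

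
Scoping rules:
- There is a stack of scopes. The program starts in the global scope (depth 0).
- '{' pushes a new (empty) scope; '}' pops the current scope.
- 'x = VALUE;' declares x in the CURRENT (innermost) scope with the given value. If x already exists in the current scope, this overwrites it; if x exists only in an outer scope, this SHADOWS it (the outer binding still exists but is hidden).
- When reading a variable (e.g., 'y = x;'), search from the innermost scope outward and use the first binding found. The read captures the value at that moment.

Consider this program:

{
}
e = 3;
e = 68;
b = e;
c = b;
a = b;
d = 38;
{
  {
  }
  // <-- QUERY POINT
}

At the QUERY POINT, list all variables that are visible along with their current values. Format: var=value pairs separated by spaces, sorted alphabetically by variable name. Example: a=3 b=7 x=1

Step 1: enter scope (depth=1)
Step 2: exit scope (depth=0)
Step 3: declare e=3 at depth 0
Step 4: declare e=68 at depth 0
Step 5: declare b=(read e)=68 at depth 0
Step 6: declare c=(read b)=68 at depth 0
Step 7: declare a=(read b)=68 at depth 0
Step 8: declare d=38 at depth 0
Step 9: enter scope (depth=1)
Step 10: enter scope (depth=2)
Step 11: exit scope (depth=1)
Visible at query point: a=68 b=68 c=68 d=38 e=68

Answer: a=68 b=68 c=68 d=38 e=68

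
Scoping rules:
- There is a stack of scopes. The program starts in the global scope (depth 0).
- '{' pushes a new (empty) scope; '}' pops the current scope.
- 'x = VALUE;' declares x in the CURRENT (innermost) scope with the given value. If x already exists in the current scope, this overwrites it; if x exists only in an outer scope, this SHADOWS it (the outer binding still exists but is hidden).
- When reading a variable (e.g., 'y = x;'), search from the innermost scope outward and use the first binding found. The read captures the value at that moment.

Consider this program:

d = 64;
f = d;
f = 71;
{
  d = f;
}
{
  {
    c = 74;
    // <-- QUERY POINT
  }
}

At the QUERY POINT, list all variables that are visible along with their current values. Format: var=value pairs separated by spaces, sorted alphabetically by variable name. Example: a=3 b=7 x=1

Answer: c=74 d=64 f=71

Derivation:
Step 1: declare d=64 at depth 0
Step 2: declare f=(read d)=64 at depth 0
Step 3: declare f=71 at depth 0
Step 4: enter scope (depth=1)
Step 5: declare d=(read f)=71 at depth 1
Step 6: exit scope (depth=0)
Step 7: enter scope (depth=1)
Step 8: enter scope (depth=2)
Step 9: declare c=74 at depth 2
Visible at query point: c=74 d=64 f=71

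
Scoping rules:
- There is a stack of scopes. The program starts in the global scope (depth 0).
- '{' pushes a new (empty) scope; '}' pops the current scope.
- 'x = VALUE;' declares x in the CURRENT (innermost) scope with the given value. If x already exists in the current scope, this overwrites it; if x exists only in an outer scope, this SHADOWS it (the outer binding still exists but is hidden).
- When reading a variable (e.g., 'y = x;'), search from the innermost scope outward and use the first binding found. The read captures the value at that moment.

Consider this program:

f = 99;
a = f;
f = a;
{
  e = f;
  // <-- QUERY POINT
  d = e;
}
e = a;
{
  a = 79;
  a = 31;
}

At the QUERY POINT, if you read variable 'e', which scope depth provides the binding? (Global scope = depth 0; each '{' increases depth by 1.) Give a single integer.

Answer: 1

Derivation:
Step 1: declare f=99 at depth 0
Step 2: declare a=(read f)=99 at depth 0
Step 3: declare f=(read a)=99 at depth 0
Step 4: enter scope (depth=1)
Step 5: declare e=(read f)=99 at depth 1
Visible at query point: a=99 e=99 f=99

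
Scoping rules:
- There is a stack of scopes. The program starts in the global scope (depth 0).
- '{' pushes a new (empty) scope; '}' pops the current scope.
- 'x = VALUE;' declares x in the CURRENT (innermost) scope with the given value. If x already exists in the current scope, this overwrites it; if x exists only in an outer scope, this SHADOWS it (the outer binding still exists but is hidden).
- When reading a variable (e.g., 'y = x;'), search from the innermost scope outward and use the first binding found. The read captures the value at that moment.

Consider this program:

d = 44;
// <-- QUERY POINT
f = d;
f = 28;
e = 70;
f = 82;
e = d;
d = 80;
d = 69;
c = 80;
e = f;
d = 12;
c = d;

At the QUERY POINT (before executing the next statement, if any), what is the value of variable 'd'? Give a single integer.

Answer: 44

Derivation:
Step 1: declare d=44 at depth 0
Visible at query point: d=44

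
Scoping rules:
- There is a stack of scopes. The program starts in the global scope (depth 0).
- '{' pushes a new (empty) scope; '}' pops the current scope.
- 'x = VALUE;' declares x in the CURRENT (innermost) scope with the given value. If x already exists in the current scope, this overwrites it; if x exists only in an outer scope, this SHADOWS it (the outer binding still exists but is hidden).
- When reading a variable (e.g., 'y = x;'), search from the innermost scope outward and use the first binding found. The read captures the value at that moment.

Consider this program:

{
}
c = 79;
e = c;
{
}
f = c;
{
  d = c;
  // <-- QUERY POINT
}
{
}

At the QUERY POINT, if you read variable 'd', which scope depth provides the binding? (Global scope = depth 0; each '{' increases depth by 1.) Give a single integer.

Step 1: enter scope (depth=1)
Step 2: exit scope (depth=0)
Step 3: declare c=79 at depth 0
Step 4: declare e=(read c)=79 at depth 0
Step 5: enter scope (depth=1)
Step 6: exit scope (depth=0)
Step 7: declare f=(read c)=79 at depth 0
Step 8: enter scope (depth=1)
Step 9: declare d=(read c)=79 at depth 1
Visible at query point: c=79 d=79 e=79 f=79

Answer: 1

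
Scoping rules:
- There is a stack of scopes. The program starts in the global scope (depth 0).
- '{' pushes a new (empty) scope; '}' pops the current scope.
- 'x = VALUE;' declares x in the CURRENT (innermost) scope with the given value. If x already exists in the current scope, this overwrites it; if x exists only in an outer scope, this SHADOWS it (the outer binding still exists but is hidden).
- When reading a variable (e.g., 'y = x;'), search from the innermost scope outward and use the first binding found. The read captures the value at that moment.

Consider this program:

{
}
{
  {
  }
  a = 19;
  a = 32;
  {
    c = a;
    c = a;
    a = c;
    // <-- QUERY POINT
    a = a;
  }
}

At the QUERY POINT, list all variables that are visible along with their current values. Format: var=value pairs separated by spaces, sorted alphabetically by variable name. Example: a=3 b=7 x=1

Step 1: enter scope (depth=1)
Step 2: exit scope (depth=0)
Step 3: enter scope (depth=1)
Step 4: enter scope (depth=2)
Step 5: exit scope (depth=1)
Step 6: declare a=19 at depth 1
Step 7: declare a=32 at depth 1
Step 8: enter scope (depth=2)
Step 9: declare c=(read a)=32 at depth 2
Step 10: declare c=(read a)=32 at depth 2
Step 11: declare a=(read c)=32 at depth 2
Visible at query point: a=32 c=32

Answer: a=32 c=32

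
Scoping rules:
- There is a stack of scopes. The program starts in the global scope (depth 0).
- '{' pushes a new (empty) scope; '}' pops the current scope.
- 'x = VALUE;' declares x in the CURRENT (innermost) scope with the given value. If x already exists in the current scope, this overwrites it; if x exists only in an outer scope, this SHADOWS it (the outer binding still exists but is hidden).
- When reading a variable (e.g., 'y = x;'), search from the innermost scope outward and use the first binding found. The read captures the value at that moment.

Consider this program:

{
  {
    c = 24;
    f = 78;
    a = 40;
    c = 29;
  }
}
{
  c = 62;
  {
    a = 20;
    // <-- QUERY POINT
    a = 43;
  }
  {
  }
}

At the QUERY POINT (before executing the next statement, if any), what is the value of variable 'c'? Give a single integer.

Step 1: enter scope (depth=1)
Step 2: enter scope (depth=2)
Step 3: declare c=24 at depth 2
Step 4: declare f=78 at depth 2
Step 5: declare a=40 at depth 2
Step 6: declare c=29 at depth 2
Step 7: exit scope (depth=1)
Step 8: exit scope (depth=0)
Step 9: enter scope (depth=1)
Step 10: declare c=62 at depth 1
Step 11: enter scope (depth=2)
Step 12: declare a=20 at depth 2
Visible at query point: a=20 c=62

Answer: 62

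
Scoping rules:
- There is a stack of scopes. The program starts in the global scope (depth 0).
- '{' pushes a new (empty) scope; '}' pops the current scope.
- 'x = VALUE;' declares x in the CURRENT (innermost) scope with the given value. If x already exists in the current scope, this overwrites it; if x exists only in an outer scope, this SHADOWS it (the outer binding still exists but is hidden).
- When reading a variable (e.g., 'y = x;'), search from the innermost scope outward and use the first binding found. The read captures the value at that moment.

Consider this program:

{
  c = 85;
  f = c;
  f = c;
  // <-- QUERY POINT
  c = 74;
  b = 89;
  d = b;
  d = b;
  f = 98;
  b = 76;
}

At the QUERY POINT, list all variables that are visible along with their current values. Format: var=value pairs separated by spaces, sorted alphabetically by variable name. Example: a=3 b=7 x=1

Answer: c=85 f=85

Derivation:
Step 1: enter scope (depth=1)
Step 2: declare c=85 at depth 1
Step 3: declare f=(read c)=85 at depth 1
Step 4: declare f=(read c)=85 at depth 1
Visible at query point: c=85 f=85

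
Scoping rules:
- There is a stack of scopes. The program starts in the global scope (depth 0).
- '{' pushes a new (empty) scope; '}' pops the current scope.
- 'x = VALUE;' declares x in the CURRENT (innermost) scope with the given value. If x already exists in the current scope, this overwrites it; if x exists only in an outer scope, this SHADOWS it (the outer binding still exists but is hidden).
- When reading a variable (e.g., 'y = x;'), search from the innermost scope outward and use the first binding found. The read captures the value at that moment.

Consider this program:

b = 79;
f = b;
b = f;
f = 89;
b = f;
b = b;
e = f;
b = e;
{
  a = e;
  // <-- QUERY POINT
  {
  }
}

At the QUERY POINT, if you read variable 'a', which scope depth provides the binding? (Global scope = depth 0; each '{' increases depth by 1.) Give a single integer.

Answer: 1

Derivation:
Step 1: declare b=79 at depth 0
Step 2: declare f=(read b)=79 at depth 0
Step 3: declare b=(read f)=79 at depth 0
Step 4: declare f=89 at depth 0
Step 5: declare b=(read f)=89 at depth 0
Step 6: declare b=(read b)=89 at depth 0
Step 7: declare e=(read f)=89 at depth 0
Step 8: declare b=(read e)=89 at depth 0
Step 9: enter scope (depth=1)
Step 10: declare a=(read e)=89 at depth 1
Visible at query point: a=89 b=89 e=89 f=89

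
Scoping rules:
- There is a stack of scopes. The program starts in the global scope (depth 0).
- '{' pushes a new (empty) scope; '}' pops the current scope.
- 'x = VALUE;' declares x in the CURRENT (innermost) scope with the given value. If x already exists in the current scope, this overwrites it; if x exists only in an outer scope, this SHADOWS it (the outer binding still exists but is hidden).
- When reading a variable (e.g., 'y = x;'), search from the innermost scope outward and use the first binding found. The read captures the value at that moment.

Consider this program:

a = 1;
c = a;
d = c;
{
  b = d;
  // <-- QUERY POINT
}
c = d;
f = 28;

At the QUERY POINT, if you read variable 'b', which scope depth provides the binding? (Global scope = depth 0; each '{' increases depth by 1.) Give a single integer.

Step 1: declare a=1 at depth 0
Step 2: declare c=(read a)=1 at depth 0
Step 3: declare d=(read c)=1 at depth 0
Step 4: enter scope (depth=1)
Step 5: declare b=(read d)=1 at depth 1
Visible at query point: a=1 b=1 c=1 d=1

Answer: 1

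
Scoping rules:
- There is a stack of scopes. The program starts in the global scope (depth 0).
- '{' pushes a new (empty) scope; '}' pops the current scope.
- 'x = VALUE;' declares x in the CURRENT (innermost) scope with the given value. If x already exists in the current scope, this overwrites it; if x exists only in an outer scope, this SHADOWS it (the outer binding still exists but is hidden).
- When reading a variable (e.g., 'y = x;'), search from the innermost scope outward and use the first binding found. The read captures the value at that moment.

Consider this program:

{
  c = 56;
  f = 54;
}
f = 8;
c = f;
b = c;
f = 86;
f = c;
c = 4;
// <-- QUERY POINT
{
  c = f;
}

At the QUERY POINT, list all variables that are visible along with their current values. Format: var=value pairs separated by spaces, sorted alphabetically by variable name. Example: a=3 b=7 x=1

Step 1: enter scope (depth=1)
Step 2: declare c=56 at depth 1
Step 3: declare f=54 at depth 1
Step 4: exit scope (depth=0)
Step 5: declare f=8 at depth 0
Step 6: declare c=(read f)=8 at depth 0
Step 7: declare b=(read c)=8 at depth 0
Step 8: declare f=86 at depth 0
Step 9: declare f=(read c)=8 at depth 0
Step 10: declare c=4 at depth 0
Visible at query point: b=8 c=4 f=8

Answer: b=8 c=4 f=8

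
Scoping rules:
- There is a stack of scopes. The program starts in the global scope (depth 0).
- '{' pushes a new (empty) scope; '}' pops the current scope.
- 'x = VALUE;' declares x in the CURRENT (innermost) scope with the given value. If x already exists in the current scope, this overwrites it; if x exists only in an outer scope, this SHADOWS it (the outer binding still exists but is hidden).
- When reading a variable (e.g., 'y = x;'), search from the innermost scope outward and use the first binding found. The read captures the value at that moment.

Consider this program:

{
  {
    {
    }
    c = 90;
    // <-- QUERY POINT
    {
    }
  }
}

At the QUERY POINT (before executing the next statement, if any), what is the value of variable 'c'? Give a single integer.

Step 1: enter scope (depth=1)
Step 2: enter scope (depth=2)
Step 3: enter scope (depth=3)
Step 4: exit scope (depth=2)
Step 5: declare c=90 at depth 2
Visible at query point: c=90

Answer: 90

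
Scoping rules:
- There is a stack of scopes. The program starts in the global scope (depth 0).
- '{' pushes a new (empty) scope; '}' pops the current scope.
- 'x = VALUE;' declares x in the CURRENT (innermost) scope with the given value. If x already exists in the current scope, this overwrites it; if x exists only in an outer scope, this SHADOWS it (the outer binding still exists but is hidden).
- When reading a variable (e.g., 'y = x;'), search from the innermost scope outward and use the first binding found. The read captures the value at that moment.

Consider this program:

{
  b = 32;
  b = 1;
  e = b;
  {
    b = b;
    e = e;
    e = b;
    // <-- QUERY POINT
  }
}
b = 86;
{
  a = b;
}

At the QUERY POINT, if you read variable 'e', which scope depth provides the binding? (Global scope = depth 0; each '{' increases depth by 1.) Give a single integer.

Answer: 2

Derivation:
Step 1: enter scope (depth=1)
Step 2: declare b=32 at depth 1
Step 3: declare b=1 at depth 1
Step 4: declare e=(read b)=1 at depth 1
Step 5: enter scope (depth=2)
Step 6: declare b=(read b)=1 at depth 2
Step 7: declare e=(read e)=1 at depth 2
Step 8: declare e=(read b)=1 at depth 2
Visible at query point: b=1 e=1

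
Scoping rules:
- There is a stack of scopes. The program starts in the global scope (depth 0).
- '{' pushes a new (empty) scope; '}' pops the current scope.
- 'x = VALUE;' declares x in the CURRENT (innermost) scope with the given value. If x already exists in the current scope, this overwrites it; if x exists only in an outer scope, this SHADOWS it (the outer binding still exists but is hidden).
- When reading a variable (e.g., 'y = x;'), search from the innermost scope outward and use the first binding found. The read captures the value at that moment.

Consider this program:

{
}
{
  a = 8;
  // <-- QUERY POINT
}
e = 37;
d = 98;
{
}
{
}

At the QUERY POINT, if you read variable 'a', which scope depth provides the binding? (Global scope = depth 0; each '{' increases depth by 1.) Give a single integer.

Answer: 1

Derivation:
Step 1: enter scope (depth=1)
Step 2: exit scope (depth=0)
Step 3: enter scope (depth=1)
Step 4: declare a=8 at depth 1
Visible at query point: a=8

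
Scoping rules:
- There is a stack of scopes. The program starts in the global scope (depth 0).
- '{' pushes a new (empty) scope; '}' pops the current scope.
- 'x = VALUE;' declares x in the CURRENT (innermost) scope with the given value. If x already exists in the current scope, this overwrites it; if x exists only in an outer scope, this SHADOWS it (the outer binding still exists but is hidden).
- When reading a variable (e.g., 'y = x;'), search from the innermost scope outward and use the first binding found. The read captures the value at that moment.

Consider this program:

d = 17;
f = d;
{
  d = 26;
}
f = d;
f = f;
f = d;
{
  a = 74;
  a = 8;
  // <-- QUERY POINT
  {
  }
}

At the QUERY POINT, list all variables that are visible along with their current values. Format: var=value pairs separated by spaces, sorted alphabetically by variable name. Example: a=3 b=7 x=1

Step 1: declare d=17 at depth 0
Step 2: declare f=(read d)=17 at depth 0
Step 3: enter scope (depth=1)
Step 4: declare d=26 at depth 1
Step 5: exit scope (depth=0)
Step 6: declare f=(read d)=17 at depth 0
Step 7: declare f=(read f)=17 at depth 0
Step 8: declare f=(read d)=17 at depth 0
Step 9: enter scope (depth=1)
Step 10: declare a=74 at depth 1
Step 11: declare a=8 at depth 1
Visible at query point: a=8 d=17 f=17

Answer: a=8 d=17 f=17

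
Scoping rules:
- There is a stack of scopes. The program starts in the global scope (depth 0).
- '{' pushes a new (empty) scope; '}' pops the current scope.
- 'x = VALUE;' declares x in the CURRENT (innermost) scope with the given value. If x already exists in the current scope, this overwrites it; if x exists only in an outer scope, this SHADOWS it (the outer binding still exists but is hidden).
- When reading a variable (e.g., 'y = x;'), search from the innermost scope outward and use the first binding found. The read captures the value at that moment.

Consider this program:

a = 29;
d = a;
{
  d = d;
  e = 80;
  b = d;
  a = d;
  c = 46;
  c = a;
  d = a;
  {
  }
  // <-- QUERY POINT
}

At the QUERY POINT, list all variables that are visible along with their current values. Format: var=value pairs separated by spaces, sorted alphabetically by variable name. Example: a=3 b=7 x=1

Step 1: declare a=29 at depth 0
Step 2: declare d=(read a)=29 at depth 0
Step 3: enter scope (depth=1)
Step 4: declare d=(read d)=29 at depth 1
Step 5: declare e=80 at depth 1
Step 6: declare b=(read d)=29 at depth 1
Step 7: declare a=(read d)=29 at depth 1
Step 8: declare c=46 at depth 1
Step 9: declare c=(read a)=29 at depth 1
Step 10: declare d=(read a)=29 at depth 1
Step 11: enter scope (depth=2)
Step 12: exit scope (depth=1)
Visible at query point: a=29 b=29 c=29 d=29 e=80

Answer: a=29 b=29 c=29 d=29 e=80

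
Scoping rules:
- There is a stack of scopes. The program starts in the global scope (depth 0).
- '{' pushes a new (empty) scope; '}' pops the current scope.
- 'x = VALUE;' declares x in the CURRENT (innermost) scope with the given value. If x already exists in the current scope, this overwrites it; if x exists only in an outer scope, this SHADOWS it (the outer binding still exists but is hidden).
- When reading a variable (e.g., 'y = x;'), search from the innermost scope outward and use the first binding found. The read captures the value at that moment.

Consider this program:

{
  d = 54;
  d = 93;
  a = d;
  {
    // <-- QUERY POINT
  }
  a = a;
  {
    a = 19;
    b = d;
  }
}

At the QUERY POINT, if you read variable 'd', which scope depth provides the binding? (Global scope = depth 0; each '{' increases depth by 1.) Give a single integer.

Answer: 1

Derivation:
Step 1: enter scope (depth=1)
Step 2: declare d=54 at depth 1
Step 3: declare d=93 at depth 1
Step 4: declare a=(read d)=93 at depth 1
Step 5: enter scope (depth=2)
Visible at query point: a=93 d=93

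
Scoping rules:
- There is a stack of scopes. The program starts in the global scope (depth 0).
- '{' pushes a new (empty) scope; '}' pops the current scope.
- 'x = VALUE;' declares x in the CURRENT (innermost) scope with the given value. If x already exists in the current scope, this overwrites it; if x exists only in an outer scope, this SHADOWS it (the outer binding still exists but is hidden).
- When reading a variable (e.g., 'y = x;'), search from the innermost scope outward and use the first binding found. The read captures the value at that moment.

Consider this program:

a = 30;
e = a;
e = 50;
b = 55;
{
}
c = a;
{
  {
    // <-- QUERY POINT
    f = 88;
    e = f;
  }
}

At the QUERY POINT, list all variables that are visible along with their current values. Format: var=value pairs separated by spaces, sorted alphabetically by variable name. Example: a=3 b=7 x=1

Step 1: declare a=30 at depth 0
Step 2: declare e=(read a)=30 at depth 0
Step 3: declare e=50 at depth 0
Step 4: declare b=55 at depth 0
Step 5: enter scope (depth=1)
Step 6: exit scope (depth=0)
Step 7: declare c=(read a)=30 at depth 0
Step 8: enter scope (depth=1)
Step 9: enter scope (depth=2)
Visible at query point: a=30 b=55 c=30 e=50

Answer: a=30 b=55 c=30 e=50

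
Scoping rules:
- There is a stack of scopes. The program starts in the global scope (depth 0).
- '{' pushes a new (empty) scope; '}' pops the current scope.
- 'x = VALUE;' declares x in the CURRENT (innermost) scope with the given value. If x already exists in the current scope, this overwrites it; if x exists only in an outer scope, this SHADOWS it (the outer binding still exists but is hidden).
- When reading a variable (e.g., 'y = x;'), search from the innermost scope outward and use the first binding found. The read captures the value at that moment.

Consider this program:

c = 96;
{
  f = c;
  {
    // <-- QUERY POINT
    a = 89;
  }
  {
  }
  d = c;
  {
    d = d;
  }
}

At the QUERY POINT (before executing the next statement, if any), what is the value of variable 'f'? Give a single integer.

Answer: 96

Derivation:
Step 1: declare c=96 at depth 0
Step 2: enter scope (depth=1)
Step 3: declare f=(read c)=96 at depth 1
Step 4: enter scope (depth=2)
Visible at query point: c=96 f=96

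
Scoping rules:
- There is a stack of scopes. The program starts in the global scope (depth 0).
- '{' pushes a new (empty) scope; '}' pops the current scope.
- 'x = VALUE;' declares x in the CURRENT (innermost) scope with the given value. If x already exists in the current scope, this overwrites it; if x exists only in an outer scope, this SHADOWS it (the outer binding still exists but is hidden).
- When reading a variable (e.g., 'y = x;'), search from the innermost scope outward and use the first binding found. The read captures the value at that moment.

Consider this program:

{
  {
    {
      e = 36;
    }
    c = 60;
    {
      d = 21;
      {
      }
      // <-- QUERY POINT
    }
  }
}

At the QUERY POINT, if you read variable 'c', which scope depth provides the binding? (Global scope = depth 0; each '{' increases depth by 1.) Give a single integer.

Answer: 2

Derivation:
Step 1: enter scope (depth=1)
Step 2: enter scope (depth=2)
Step 3: enter scope (depth=3)
Step 4: declare e=36 at depth 3
Step 5: exit scope (depth=2)
Step 6: declare c=60 at depth 2
Step 7: enter scope (depth=3)
Step 8: declare d=21 at depth 3
Step 9: enter scope (depth=4)
Step 10: exit scope (depth=3)
Visible at query point: c=60 d=21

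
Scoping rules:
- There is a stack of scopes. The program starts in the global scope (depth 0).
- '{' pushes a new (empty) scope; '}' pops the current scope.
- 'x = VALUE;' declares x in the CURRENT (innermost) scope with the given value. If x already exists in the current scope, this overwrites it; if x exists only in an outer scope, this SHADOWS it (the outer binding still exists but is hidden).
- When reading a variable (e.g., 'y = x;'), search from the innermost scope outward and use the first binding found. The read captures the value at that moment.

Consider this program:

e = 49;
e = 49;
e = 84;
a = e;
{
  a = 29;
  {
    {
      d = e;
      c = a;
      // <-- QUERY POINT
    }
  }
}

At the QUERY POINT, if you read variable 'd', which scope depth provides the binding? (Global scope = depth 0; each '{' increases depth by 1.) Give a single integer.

Answer: 3

Derivation:
Step 1: declare e=49 at depth 0
Step 2: declare e=49 at depth 0
Step 3: declare e=84 at depth 0
Step 4: declare a=(read e)=84 at depth 0
Step 5: enter scope (depth=1)
Step 6: declare a=29 at depth 1
Step 7: enter scope (depth=2)
Step 8: enter scope (depth=3)
Step 9: declare d=(read e)=84 at depth 3
Step 10: declare c=(read a)=29 at depth 3
Visible at query point: a=29 c=29 d=84 e=84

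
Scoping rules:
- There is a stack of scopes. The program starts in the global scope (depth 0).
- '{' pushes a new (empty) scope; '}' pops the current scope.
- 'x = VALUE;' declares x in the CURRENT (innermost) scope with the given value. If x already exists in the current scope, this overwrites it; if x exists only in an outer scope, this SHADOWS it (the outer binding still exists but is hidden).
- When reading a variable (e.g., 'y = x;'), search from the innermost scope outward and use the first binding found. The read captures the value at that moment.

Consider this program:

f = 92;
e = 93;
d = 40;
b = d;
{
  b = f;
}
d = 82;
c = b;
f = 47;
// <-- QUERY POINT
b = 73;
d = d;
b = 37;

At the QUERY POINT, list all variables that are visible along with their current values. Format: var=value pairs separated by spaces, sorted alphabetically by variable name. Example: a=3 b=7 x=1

Step 1: declare f=92 at depth 0
Step 2: declare e=93 at depth 0
Step 3: declare d=40 at depth 0
Step 4: declare b=(read d)=40 at depth 0
Step 5: enter scope (depth=1)
Step 6: declare b=(read f)=92 at depth 1
Step 7: exit scope (depth=0)
Step 8: declare d=82 at depth 0
Step 9: declare c=(read b)=40 at depth 0
Step 10: declare f=47 at depth 0
Visible at query point: b=40 c=40 d=82 e=93 f=47

Answer: b=40 c=40 d=82 e=93 f=47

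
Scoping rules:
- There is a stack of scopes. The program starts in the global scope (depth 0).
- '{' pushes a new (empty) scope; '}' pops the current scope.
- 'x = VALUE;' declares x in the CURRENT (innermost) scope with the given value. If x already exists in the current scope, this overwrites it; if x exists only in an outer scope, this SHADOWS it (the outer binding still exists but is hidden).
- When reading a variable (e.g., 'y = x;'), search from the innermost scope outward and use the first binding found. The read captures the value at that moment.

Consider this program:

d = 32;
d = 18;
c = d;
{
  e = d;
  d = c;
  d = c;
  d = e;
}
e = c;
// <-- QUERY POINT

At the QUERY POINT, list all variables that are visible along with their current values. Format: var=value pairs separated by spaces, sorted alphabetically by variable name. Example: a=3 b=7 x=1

Answer: c=18 d=18 e=18

Derivation:
Step 1: declare d=32 at depth 0
Step 2: declare d=18 at depth 0
Step 3: declare c=(read d)=18 at depth 0
Step 4: enter scope (depth=1)
Step 5: declare e=(read d)=18 at depth 1
Step 6: declare d=(read c)=18 at depth 1
Step 7: declare d=(read c)=18 at depth 1
Step 8: declare d=(read e)=18 at depth 1
Step 9: exit scope (depth=0)
Step 10: declare e=(read c)=18 at depth 0
Visible at query point: c=18 d=18 e=18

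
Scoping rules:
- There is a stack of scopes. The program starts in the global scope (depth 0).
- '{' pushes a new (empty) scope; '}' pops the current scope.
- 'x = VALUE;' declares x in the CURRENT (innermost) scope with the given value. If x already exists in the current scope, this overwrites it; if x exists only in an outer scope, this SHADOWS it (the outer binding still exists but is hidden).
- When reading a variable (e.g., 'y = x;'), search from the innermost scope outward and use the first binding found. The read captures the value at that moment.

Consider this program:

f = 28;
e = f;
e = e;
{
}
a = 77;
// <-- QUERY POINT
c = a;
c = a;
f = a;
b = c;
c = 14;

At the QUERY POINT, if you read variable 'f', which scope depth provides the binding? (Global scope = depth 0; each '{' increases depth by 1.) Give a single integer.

Step 1: declare f=28 at depth 0
Step 2: declare e=(read f)=28 at depth 0
Step 3: declare e=(read e)=28 at depth 0
Step 4: enter scope (depth=1)
Step 5: exit scope (depth=0)
Step 6: declare a=77 at depth 0
Visible at query point: a=77 e=28 f=28

Answer: 0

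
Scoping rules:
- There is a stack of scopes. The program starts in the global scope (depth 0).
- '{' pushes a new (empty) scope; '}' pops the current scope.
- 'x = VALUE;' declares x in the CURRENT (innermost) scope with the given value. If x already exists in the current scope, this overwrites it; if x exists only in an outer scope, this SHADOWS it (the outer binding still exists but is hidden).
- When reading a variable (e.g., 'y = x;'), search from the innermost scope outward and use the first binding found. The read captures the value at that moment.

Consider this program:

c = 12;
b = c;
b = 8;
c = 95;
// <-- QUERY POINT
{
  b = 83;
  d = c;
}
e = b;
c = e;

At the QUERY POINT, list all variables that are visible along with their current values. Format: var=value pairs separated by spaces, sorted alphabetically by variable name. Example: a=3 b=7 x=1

Answer: b=8 c=95

Derivation:
Step 1: declare c=12 at depth 0
Step 2: declare b=(read c)=12 at depth 0
Step 3: declare b=8 at depth 0
Step 4: declare c=95 at depth 0
Visible at query point: b=8 c=95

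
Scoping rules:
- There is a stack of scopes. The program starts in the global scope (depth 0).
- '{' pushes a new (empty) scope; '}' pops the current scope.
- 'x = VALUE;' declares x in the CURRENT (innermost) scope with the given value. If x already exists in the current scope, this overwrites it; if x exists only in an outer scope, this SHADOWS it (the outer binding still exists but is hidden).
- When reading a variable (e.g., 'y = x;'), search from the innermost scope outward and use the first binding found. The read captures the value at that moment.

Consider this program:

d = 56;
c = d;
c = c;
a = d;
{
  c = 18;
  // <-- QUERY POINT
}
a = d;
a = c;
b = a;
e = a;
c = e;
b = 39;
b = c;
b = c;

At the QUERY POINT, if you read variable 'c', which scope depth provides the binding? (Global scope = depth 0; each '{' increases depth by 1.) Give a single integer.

Answer: 1

Derivation:
Step 1: declare d=56 at depth 0
Step 2: declare c=(read d)=56 at depth 0
Step 3: declare c=(read c)=56 at depth 0
Step 4: declare a=(read d)=56 at depth 0
Step 5: enter scope (depth=1)
Step 6: declare c=18 at depth 1
Visible at query point: a=56 c=18 d=56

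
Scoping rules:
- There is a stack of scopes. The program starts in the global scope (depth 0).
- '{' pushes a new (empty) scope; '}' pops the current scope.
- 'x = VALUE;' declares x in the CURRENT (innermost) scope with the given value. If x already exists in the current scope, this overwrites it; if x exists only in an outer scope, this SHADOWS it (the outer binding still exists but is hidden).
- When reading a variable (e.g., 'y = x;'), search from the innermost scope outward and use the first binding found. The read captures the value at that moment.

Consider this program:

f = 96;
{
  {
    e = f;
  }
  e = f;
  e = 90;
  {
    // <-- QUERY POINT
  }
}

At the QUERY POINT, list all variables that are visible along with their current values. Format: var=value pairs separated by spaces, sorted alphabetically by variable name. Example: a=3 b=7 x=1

Answer: e=90 f=96

Derivation:
Step 1: declare f=96 at depth 0
Step 2: enter scope (depth=1)
Step 3: enter scope (depth=2)
Step 4: declare e=(read f)=96 at depth 2
Step 5: exit scope (depth=1)
Step 6: declare e=(read f)=96 at depth 1
Step 7: declare e=90 at depth 1
Step 8: enter scope (depth=2)
Visible at query point: e=90 f=96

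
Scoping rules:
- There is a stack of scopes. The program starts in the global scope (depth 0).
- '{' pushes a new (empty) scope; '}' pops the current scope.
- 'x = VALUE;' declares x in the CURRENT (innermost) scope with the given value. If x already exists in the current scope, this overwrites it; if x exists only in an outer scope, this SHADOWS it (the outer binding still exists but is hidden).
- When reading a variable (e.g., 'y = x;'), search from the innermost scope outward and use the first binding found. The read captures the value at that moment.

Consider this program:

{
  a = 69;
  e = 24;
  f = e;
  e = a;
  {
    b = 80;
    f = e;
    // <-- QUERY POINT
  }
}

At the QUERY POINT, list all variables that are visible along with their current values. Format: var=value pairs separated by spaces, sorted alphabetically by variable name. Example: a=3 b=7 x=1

Step 1: enter scope (depth=1)
Step 2: declare a=69 at depth 1
Step 3: declare e=24 at depth 1
Step 4: declare f=(read e)=24 at depth 1
Step 5: declare e=(read a)=69 at depth 1
Step 6: enter scope (depth=2)
Step 7: declare b=80 at depth 2
Step 8: declare f=(read e)=69 at depth 2
Visible at query point: a=69 b=80 e=69 f=69

Answer: a=69 b=80 e=69 f=69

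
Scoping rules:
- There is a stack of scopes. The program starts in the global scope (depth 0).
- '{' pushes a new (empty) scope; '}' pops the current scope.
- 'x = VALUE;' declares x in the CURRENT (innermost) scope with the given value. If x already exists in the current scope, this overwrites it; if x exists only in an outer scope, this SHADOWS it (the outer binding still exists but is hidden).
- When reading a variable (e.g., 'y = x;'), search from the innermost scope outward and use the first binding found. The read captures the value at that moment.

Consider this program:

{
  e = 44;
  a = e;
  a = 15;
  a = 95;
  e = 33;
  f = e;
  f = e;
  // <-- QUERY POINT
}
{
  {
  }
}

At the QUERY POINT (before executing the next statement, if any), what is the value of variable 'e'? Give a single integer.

Step 1: enter scope (depth=1)
Step 2: declare e=44 at depth 1
Step 3: declare a=(read e)=44 at depth 1
Step 4: declare a=15 at depth 1
Step 5: declare a=95 at depth 1
Step 6: declare e=33 at depth 1
Step 7: declare f=(read e)=33 at depth 1
Step 8: declare f=(read e)=33 at depth 1
Visible at query point: a=95 e=33 f=33

Answer: 33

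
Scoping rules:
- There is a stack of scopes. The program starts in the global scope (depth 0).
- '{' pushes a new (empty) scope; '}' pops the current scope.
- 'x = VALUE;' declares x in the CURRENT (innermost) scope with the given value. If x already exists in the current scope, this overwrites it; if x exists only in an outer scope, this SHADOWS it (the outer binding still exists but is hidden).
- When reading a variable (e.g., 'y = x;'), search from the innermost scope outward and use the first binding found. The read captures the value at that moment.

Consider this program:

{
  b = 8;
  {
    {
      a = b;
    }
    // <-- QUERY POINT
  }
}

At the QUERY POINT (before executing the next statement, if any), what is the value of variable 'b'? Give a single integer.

Answer: 8

Derivation:
Step 1: enter scope (depth=1)
Step 2: declare b=8 at depth 1
Step 3: enter scope (depth=2)
Step 4: enter scope (depth=3)
Step 5: declare a=(read b)=8 at depth 3
Step 6: exit scope (depth=2)
Visible at query point: b=8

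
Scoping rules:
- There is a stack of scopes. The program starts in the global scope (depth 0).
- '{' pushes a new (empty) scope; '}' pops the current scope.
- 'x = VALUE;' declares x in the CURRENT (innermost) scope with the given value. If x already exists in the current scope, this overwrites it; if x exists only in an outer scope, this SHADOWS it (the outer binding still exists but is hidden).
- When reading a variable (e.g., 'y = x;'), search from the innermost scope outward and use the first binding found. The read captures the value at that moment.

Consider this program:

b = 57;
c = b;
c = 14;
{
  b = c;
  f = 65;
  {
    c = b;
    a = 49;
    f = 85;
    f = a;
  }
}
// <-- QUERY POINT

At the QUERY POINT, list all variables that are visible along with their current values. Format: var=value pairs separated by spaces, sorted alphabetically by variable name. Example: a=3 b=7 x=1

Step 1: declare b=57 at depth 0
Step 2: declare c=(read b)=57 at depth 0
Step 3: declare c=14 at depth 0
Step 4: enter scope (depth=1)
Step 5: declare b=(read c)=14 at depth 1
Step 6: declare f=65 at depth 1
Step 7: enter scope (depth=2)
Step 8: declare c=(read b)=14 at depth 2
Step 9: declare a=49 at depth 2
Step 10: declare f=85 at depth 2
Step 11: declare f=(read a)=49 at depth 2
Step 12: exit scope (depth=1)
Step 13: exit scope (depth=0)
Visible at query point: b=57 c=14

Answer: b=57 c=14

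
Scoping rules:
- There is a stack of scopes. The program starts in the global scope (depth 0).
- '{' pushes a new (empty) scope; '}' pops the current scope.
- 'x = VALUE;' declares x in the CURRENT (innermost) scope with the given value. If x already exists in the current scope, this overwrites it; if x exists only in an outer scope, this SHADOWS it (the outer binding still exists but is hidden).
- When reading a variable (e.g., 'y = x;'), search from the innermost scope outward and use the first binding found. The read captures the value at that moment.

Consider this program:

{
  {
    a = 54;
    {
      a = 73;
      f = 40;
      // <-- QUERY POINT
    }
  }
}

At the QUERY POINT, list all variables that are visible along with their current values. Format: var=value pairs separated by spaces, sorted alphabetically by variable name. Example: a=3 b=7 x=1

Step 1: enter scope (depth=1)
Step 2: enter scope (depth=2)
Step 3: declare a=54 at depth 2
Step 4: enter scope (depth=3)
Step 5: declare a=73 at depth 3
Step 6: declare f=40 at depth 3
Visible at query point: a=73 f=40

Answer: a=73 f=40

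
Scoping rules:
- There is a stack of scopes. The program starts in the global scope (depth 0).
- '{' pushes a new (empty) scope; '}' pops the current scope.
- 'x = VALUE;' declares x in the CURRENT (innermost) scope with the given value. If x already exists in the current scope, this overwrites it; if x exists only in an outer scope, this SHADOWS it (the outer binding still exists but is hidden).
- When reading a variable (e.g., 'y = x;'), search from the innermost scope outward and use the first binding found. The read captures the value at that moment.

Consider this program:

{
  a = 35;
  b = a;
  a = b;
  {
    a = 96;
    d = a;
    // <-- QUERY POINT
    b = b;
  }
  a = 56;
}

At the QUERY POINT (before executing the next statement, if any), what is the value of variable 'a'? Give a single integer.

Answer: 96

Derivation:
Step 1: enter scope (depth=1)
Step 2: declare a=35 at depth 1
Step 3: declare b=(read a)=35 at depth 1
Step 4: declare a=(read b)=35 at depth 1
Step 5: enter scope (depth=2)
Step 6: declare a=96 at depth 2
Step 7: declare d=(read a)=96 at depth 2
Visible at query point: a=96 b=35 d=96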